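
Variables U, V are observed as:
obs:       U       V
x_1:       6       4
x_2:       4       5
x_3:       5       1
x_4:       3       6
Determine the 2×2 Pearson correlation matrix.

Step 1 — column means:
  mean(U) = (6 + 4 + 5 + 3) / 4 = 18/4 = 4.5
  mean(V) = (4 + 5 + 1 + 6) / 4 = 16/4 = 4

Step 2 — sample variances and covariances s[i,j] = (1/(n-1)) · Σ_k (x_{k,i} - mean_i) · (x_{k,j} - mean_j), with n-1 = 3:
  s[U,U] = ((1.5)·(1.5) + (-0.5)·(-0.5) + (0.5)·(0.5) + (-1.5)·(-1.5)) / 3 = 5/3 = 1.6667
  s[U,V] = ((1.5)·(0) + (-0.5)·(1) + (0.5)·(-3) + (-1.5)·(2)) / 3 = -5/3 = -1.6667
  s[V,V] = ((0)·(0) + (1)·(1) + (-3)·(-3) + (2)·(2)) / 3 = 14/3 = 4.6667
  Sample standard deviations s_i = √(s[i,i]):
  s(U) = √(1.6667) = 1.291
  s(V) = √(4.6667) = 2.1602

Step 3 — r_{ij} = s_{ij} / (s_i · s_j):
  r[U,U] = 1 (diagonal).
  r[U,V] = -1.6667 / (1.291 · 2.1602) = -1.6667 / 2.7889 = -0.5976
  r[V,V] = 1 (diagonal).

R is symmetric with unit diagonal. Assembling:

R = [[1, -0.5976],
 [-0.5976, 1]]


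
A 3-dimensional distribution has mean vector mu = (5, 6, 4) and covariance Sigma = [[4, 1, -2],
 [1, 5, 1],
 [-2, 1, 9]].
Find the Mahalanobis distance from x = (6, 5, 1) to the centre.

Step 1 — centre the observation: (x - mu) = (1, -1, -3).

Step 2 — invert Sigma (cofactor / det for 3×3, or solve directly):
  Sigma^{-1} = [[0.3077, -0.0769, 0.0769],
 [-0.0769, 0.2238, -0.042],
 [0.0769, -0.042, 0.1329]].

Step 3 — form the quadratic (x - mu)^T · Sigma^{-1} · (x - mu):
  Sigma^{-1} · (x - mu) = (0.1538, -0.1748, -0.2797).
  (x - mu)^T · [Sigma^{-1} · (x - mu)] = (1)·(0.1538) + (-1)·(-0.1748) + (-3)·(-0.2797) = 1.1678.

Step 4 — take square root: d = √(1.1678) ≈ 1.0807.

d(x, mu) = √(1.1678) ≈ 1.0807


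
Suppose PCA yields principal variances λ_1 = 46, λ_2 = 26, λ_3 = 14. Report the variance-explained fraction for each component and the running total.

Step 1 — total variance = trace(Sigma) = Σ λ_i = 46 + 26 + 14 = 86.

Step 2 — fraction explained by component i = λ_i / Σ λ:
  PC1: 46/86 = 0.5349
  PC2: 26/86 = 0.3023
  PC3: 14/86 = 0.1628

Step 3 — cumulative fraction after k components = (λ_1 + ... + λ_k) / Σ λ:
  k = 1: 46/86 = 0.5349
  k = 2: (46 + 26)/86 = 72/86 = 0.8372
  k = 3: (46 + 26 + 14)/86 = 86/86 = 1

Summary (fraction, with percent):

explained: PC1 0.5349 (53.49%), PC2 0.3023 (30.23%), PC3 0.1628 (16.28%);  cumulative: 0.5349, 0.8372, 1


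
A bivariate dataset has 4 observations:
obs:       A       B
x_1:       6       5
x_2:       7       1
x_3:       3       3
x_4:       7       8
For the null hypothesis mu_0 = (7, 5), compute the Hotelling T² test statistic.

Step 1 — sample mean vector:
  mean(A) = (6 + 7 + 3 + 7) / 4 = 23/4 = 5.75
  mean(B) = (5 + 1 + 3 + 8) / 4 = 17/4 = 4.25
  x̄ = (5.75, 4.25),  deviation x̄ - mu_0 = (5.75, 4.25) - (7, 5) = (-1.25, -0.75).

Step 2 — sample covariance matrix, S[i,j] = (1/(n-1)) · Σ_k (x_{k,i} - mean_i) · (x_{k,j} - mean_j), divisor n-1 = 3:
  S[A,A] = ((0.25)·(0.25) + (1.25)·(1.25) + (-2.75)·(-2.75) + (1.25)·(1.25)) / 3 = 10.75/3 = 3.5833
  S[A,B] = ((0.25)·(0.75) + (1.25)·(-3.25) + (-2.75)·(-1.25) + (1.25)·(3.75)) / 3 = 4.25/3 = 1.4167
  S[B,B] = ((0.75)·(0.75) + (-3.25)·(-3.25) + (-1.25)·(-1.25) + (3.75)·(3.75)) / 3 = 26.75/3 = 8.9167
  S = [[3.5833, 1.4167],
 [1.4167, 8.9167]].

Step 3 — invert S. det(S) = 3.5833·8.9167 - (1.4167)² = 29.9444.
  S^{-1} = (1/det) · [[d, -b], [-b, a]] = [[0.2978, -0.0473],
 [-0.0473, 0.1197]].

Step 4 — quadratic form (x̄ - mu_0)^T · S^{-1} · (x̄ - mu_0):
  S^{-1} · (x̄ - mu_0) = (-0.3367, -0.0306),
  (x̄ - mu_0)^T · [...] = (-1.25)·(-0.3367) + (-0.75)·(-0.0306) = 0.4439.

Step 5 — scale by n: T² = 4 · 0.4439 = 1.7755.

T² ≈ 1.7755


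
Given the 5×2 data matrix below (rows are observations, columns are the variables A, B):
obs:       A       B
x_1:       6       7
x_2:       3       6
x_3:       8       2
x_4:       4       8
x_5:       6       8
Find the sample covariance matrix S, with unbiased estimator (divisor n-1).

Step 1 — column means:
  mean(A) = (6 + 3 + 8 + 4 + 6) / 5 = 27/5 = 5.4
  mean(B) = (7 + 6 + 2 + 8 + 8) / 5 = 31/5 = 6.2

Step 2 — sample covariance S[i,j] = (1/(n-1)) · Σ_k (x_{k,i} - mean_i) · (x_{k,j} - mean_j), with n-1 = 4.
  S[A,A] = ((0.6)·(0.6) + (-2.4)·(-2.4) + (2.6)·(2.6) + (-1.4)·(-1.4) + (0.6)·(0.6)) / 4 = 15.2/4 = 3.8
  S[A,B] = ((0.6)·(0.8) + (-2.4)·(-0.2) + (2.6)·(-4.2) + (-1.4)·(1.8) + (0.6)·(1.8)) / 4 = -11.4/4 = -2.85
  S[B,B] = ((0.8)·(0.8) + (-0.2)·(-0.2) + (-4.2)·(-4.2) + (1.8)·(1.8) + (1.8)·(1.8)) / 4 = 24.8/4 = 6.2

S is symmetric (S[j,i] = S[i,j]). Assembling:

S = [[3.8, -2.85],
 [-2.85, 6.2]]


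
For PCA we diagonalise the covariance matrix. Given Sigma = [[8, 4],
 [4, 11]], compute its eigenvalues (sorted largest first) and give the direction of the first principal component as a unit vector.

Step 1 — characteristic polynomial of 2×2 Sigma:
  det(Sigma - λI) = λ² - trace · λ + det = 0.
  trace = 8 + 11 = 19, det = 8·11 - (4)² = 72.
Step 2 — discriminant:
  Δ = trace² - 4·det = 361 - 288 = 73.
Step 3 — eigenvalues:
  λ = (trace ± √Δ)/2 = (19 ± 8.544)/2,
  λ_1 = 13.772,  λ_2 = 5.228.

Step 4 — unit eigenvector for λ_1: solve (Sigma - λ_1 I)v = 0. First row:
  (8 - 13.772)·v_x + (4)·v_y = 0, i.e. (-5.772)·v_x + (4)·v_y = 0,
  so v ∝ (b, λ_1 - a) = (4, 5.772) = u.
  ||u|| = √((4)² + (5.772)²) = √(49.316) ≈ 7.0225,
  v_1 = u/||u|| ≈ (0.5696, 0.8219) (||v_1|| = 1).

λ_1 = 13.772,  λ_2 = 5.228;  v_1 ≈ (0.5696, 0.8219)


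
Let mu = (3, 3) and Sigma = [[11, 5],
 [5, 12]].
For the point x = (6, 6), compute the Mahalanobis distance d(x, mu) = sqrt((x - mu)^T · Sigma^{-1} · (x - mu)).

Step 1 — centre the observation: (x - mu) = (3, 3).

Step 2 — invert Sigma. det(Sigma) = 11·12 - (5)² = 107.
  Sigma^{-1} = (1/det) · [[d, -b], [-b, a]] = [[0.1121, -0.0467],
 [-0.0467, 0.1028]].

Step 3 — form the quadratic (x - mu)^T · Sigma^{-1} · (x - mu):
  Sigma^{-1} · (x - mu) = (0.1963, 0.1682).
  (x - mu)^T · [Sigma^{-1} · (x - mu)] = (3)·(0.1963) + (3)·(0.1682) = 1.0935.

Step 4 — take square root: d = √(1.0935) ≈ 1.0457.

d(x, mu) = √(1.0935) ≈ 1.0457


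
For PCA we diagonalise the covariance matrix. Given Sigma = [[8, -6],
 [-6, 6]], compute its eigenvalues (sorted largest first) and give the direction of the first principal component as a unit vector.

Step 1 — characteristic polynomial of 2×2 Sigma:
  det(Sigma - λI) = λ² - trace · λ + det = 0.
  trace = 8 + 6 = 14, det = 8·6 - (-6)² = 12.
Step 2 — discriminant:
  Δ = trace² - 4·det = 196 - 48 = 148.
Step 3 — eigenvalues:
  λ = (trace ± √Δ)/2 = (14 ± 12.1655)/2,
  λ_1 = 13.0828,  λ_2 = 0.9172.

Step 4 — unit eigenvector for λ_1: solve (Sigma - λ_1 I)v = 0. First row:
  (8 - 13.0828)·v_x + (-6)·v_y = 0, i.e. (-5.0828)·v_x + (-6)·v_y = 0,
  so v ∝ (b, λ_1 - a) = (-6, 5.0828); multiply by -1 so the first entry is positive: u = (6, -5.0828).
  ||u|| = √((6)² + (-5.0828)²) = √(61.8345) ≈ 7.8635,
  v_1 = u/||u|| ≈ (0.763, -0.6464) (||v_1|| = 1).

λ_1 = 13.0828,  λ_2 = 0.9172;  v_1 ≈ (0.763, -0.6464)


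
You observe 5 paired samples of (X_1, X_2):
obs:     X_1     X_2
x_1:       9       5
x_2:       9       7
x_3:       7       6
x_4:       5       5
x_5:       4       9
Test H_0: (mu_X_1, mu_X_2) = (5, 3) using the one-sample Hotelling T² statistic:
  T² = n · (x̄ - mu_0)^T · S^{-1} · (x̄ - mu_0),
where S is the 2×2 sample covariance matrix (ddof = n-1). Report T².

Step 1 — sample mean vector:
  mean(X_1) = (9 + 9 + 7 + 5 + 4) / 5 = 34/5 = 6.8
  mean(X_2) = (5 + 7 + 6 + 5 + 9) / 5 = 32/5 = 6.4
  x̄ = (6.8, 6.4),  deviation x̄ - mu_0 = (6.8, 6.4) - (5, 3) = (1.8, 3.4).

Step 2 — sample covariance matrix, S[i,j] = (1/(n-1)) · Σ_k (x_{k,i} - mean_i) · (x_{k,j} - mean_j), divisor n-1 = 4:
  S[X_1,X_1] = ((2.2)·(2.2) + (2.2)·(2.2) + (0.2)·(0.2) + (-1.8)·(-1.8) + (-2.8)·(-2.8)) / 4 = 20.8/4 = 5.2
  S[X_1,X_2] = ((2.2)·(-1.4) + (2.2)·(0.6) + (0.2)·(-0.4) + (-1.8)·(-1.4) + (-2.8)·(2.6)) / 4 = -6.6/4 = -1.65
  S[X_2,X_2] = ((-1.4)·(-1.4) + (0.6)·(0.6) + (-0.4)·(-0.4) + (-1.4)·(-1.4) + (2.6)·(2.6)) / 4 = 11.2/4 = 2.8
  S = [[5.2, -1.65],
 [-1.65, 2.8]].

Step 3 — invert S. det(S) = 5.2·2.8 - (-1.65)² = 11.8375.
  S^{-1} = (1/det) · [[d, -b], [-b, a]] = [[0.2365, 0.1394],
 [0.1394, 0.4393]].

Step 4 — quadratic form (x̄ - mu_0)^T · S^{-1} · (x̄ - mu_0):
  S^{-1} · (x̄ - mu_0) = (0.8997, 1.7445),
  (x̄ - mu_0)^T · [...] = (1.8)·(0.8997) + (3.4)·(1.7445) = 7.5506.

Step 5 — scale by n: T² = 5 · 7.5506 = 37.7529.

T² ≈ 37.7529


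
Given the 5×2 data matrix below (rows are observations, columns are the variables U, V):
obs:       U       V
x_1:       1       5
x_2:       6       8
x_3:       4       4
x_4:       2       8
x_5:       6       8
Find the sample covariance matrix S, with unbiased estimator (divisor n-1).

Step 1 — column means:
  mean(U) = (1 + 6 + 4 + 2 + 6) / 5 = 19/5 = 3.8
  mean(V) = (5 + 8 + 4 + 8 + 8) / 5 = 33/5 = 6.6

Step 2 — sample covariance S[i,j] = (1/(n-1)) · Σ_k (x_{k,i} - mean_i) · (x_{k,j} - mean_j), with n-1 = 4.
  S[U,U] = ((-2.8)·(-2.8) + (2.2)·(2.2) + (0.2)·(0.2) + (-1.8)·(-1.8) + (2.2)·(2.2)) / 4 = 20.8/4 = 5.2
  S[U,V] = ((-2.8)·(-1.6) + (2.2)·(1.4) + (0.2)·(-2.6) + (-1.8)·(1.4) + (2.2)·(1.4)) / 4 = 7.6/4 = 1.9
  S[V,V] = ((-1.6)·(-1.6) + (1.4)·(1.4) + (-2.6)·(-2.6) + (1.4)·(1.4) + (1.4)·(1.4)) / 4 = 15.2/4 = 3.8

S is symmetric (S[j,i] = S[i,j]). Assembling:

S = [[5.2, 1.9],
 [1.9, 3.8]]


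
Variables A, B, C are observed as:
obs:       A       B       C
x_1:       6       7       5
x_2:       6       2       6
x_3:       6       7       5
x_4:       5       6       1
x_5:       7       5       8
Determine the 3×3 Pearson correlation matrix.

Step 1 — column means:
  mean(A) = (6 + 6 + 6 + 5 + 7) / 5 = 30/5 = 6
  mean(B) = (7 + 2 + 7 + 6 + 5) / 5 = 27/5 = 5.4
  mean(C) = (5 + 6 + 5 + 1 + 8) / 5 = 25/5 = 5

Step 2 — sample variances and covariances s[i,j] = (1/(n-1)) · Σ_k (x_{k,i} - mean_i) · (x_{k,j} - mean_j), with n-1 = 4:
  s[A,A] = ((0)·(0) + (0)·(0) + (0)·(0) + (-1)·(-1) + (1)·(1)) / 4 = 2/4 = 0.5
  s[A,B] = ((0)·(1.6) + (0)·(-3.4) + (0)·(1.6) + (-1)·(0.6) + (1)·(-0.4)) / 4 = -1/4 = -0.25
  s[A,C] = ((0)·(0) + (0)·(1) + (0)·(0) + (-1)·(-4) + (1)·(3)) / 4 = 7/4 = 1.75
  s[B,B] = ((1.6)·(1.6) + (-3.4)·(-3.4) + (1.6)·(1.6) + (0.6)·(0.6) + (-0.4)·(-0.4)) / 4 = 17.2/4 = 4.3
  s[B,C] = ((1.6)·(0) + (-3.4)·(1) + (1.6)·(0) + (0.6)·(-4) + (-0.4)·(3)) / 4 = -7/4 = -1.75
  s[C,C] = ((0)·(0) + (1)·(1) + (0)·(0) + (-4)·(-4) + (3)·(3)) / 4 = 26/4 = 6.5
  Sample standard deviations s_i = √(s[i,i]):
  s(A) = √(0.5) = 0.7071
  s(B) = √(4.3) = 2.0736
  s(C) = √(6.5) = 2.5495

Step 3 — r_{ij} = s_{ij} / (s_i · s_j):
  r[A,A] = 1 (diagonal).
  r[A,B] = -0.25 / (0.7071 · 2.0736) = -0.25 / 1.4663 = -0.1705
  r[A,C] = 1.75 / (0.7071 · 2.5495) = 1.75 / 1.8028 = 0.9707
  r[B,B] = 1 (diagonal).
  r[B,C] = -1.75 / (2.0736 · 2.5495) = -1.75 / 5.2868 = -0.331
  r[C,C] = 1 (diagonal).

R is symmetric with unit diagonal. Assembling:

R = [[1, -0.1705, 0.9707],
 [-0.1705, 1, -0.331],
 [0.9707, -0.331, 1]]


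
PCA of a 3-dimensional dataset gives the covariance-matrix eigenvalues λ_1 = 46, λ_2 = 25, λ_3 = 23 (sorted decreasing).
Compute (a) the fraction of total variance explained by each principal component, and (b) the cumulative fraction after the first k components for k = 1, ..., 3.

Step 1 — total variance = trace(Sigma) = Σ λ_i = 46 + 25 + 23 = 94.

Step 2 — fraction explained by component i = λ_i / Σ λ:
  PC1: 46/94 = 0.4894
  PC2: 25/94 = 0.266
  PC3: 23/94 = 0.2447

Step 3 — cumulative fraction after k components = (λ_1 + ... + λ_k) / Σ λ:
  k = 1: 46/94 = 0.4894
  k = 2: (46 + 25)/94 = 71/94 = 0.7553
  k = 3: (46 + 25 + 23)/94 = 94/94 = 1

Summary (fraction, with percent):

explained: PC1 0.4894 (48.94%), PC2 0.266 (26.6%), PC3 0.2447 (24.47%);  cumulative: 0.4894, 0.7553, 1


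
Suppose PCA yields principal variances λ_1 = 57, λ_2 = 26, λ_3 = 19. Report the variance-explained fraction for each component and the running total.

Step 1 — total variance = trace(Sigma) = Σ λ_i = 57 + 26 + 19 = 102.

Step 2 — fraction explained by component i = λ_i / Σ λ:
  PC1: 57/102 = 0.5588
  PC2: 26/102 = 0.2549
  PC3: 19/102 = 0.1863

Step 3 — cumulative fraction after k components = (λ_1 + ... + λ_k) / Σ λ:
  k = 1: 57/102 = 0.5588
  k = 2: (57 + 26)/102 = 83/102 = 0.8137
  k = 3: (57 + 26 + 19)/102 = 102/102 = 1

Summary (fraction, with percent):

explained: PC1 0.5588 (55.88%), PC2 0.2549 (25.49%), PC3 0.1863 (18.63%);  cumulative: 0.5588, 0.8137, 1


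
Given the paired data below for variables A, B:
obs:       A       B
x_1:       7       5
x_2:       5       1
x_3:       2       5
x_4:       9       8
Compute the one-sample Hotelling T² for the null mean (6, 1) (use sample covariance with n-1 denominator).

Step 1 — sample mean vector:
  mean(A) = (7 + 5 + 2 + 9) / 4 = 23/4 = 5.75
  mean(B) = (5 + 1 + 5 + 8) / 4 = 19/4 = 4.75
  x̄ = (5.75, 4.75),  deviation x̄ - mu_0 = (5.75, 4.75) - (6, 1) = (-0.25, 3.75).

Step 2 — sample covariance matrix, S[i,j] = (1/(n-1)) · Σ_k (x_{k,i} - mean_i) · (x_{k,j} - mean_j), divisor n-1 = 3:
  S[A,A] = ((1.25)·(1.25) + (-0.75)·(-0.75) + (-3.75)·(-3.75) + (3.25)·(3.25)) / 3 = 26.75/3 = 8.9167
  S[A,B] = ((1.25)·(0.25) + (-0.75)·(-3.75) + (-3.75)·(0.25) + (3.25)·(3.25)) / 3 = 12.75/3 = 4.25
  S[B,B] = ((0.25)·(0.25) + (-3.75)·(-3.75) + (0.25)·(0.25) + (3.25)·(3.25)) / 3 = 24.75/3 = 8.25
  S = [[8.9167, 4.25],
 [4.25, 8.25]].

Step 3 — invert S. det(S) = 8.9167·8.25 - (4.25)² = 55.5.
  S^{-1} = (1/det) · [[d, -b], [-b, a]] = [[0.1486, -0.0766],
 [-0.0766, 0.1607]].

Step 4 — quadratic form (x̄ - mu_0)^T · S^{-1} · (x̄ - mu_0):
  S^{-1} · (x̄ - mu_0) = (-0.3243, 0.6216),
  (x̄ - mu_0)^T · [...] = (-0.25)·(-0.3243) + (3.75)·(0.6216) = 2.4122.

Step 5 — scale by n: T² = 4 · 2.4122 = 9.6486.

T² ≈ 9.6486


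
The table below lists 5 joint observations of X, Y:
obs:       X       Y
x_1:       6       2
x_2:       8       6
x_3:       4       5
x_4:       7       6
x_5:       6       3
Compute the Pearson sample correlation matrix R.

Step 1 — column means:
  mean(X) = (6 + 8 + 4 + 7 + 6) / 5 = 31/5 = 6.2
  mean(Y) = (2 + 6 + 5 + 6 + 3) / 5 = 22/5 = 4.4

Step 2 — sample variances and covariances s[i,j] = (1/(n-1)) · Σ_k (x_{k,i} - mean_i) · (x_{k,j} - mean_j), with n-1 = 4:
  s[X,X] = ((-0.2)·(-0.2) + (1.8)·(1.8) + (-2.2)·(-2.2) + (0.8)·(0.8) + (-0.2)·(-0.2)) / 4 = 8.8/4 = 2.2
  s[X,Y] = ((-0.2)·(-2.4) + (1.8)·(1.6) + (-2.2)·(0.6) + (0.8)·(1.6) + (-0.2)·(-1.4)) / 4 = 3.6/4 = 0.9
  s[Y,Y] = ((-2.4)·(-2.4) + (1.6)·(1.6) + (0.6)·(0.6) + (1.6)·(1.6) + (-1.4)·(-1.4)) / 4 = 13.2/4 = 3.3
  Sample standard deviations s_i = √(s[i,i]):
  s(X) = √(2.2) = 1.4832
  s(Y) = √(3.3) = 1.8166

Step 3 — r_{ij} = s_{ij} / (s_i · s_j):
  r[X,X] = 1 (diagonal).
  r[X,Y] = 0.9 / (1.4832 · 1.8166) = 0.9 / 2.6944 = 0.334
  r[Y,Y] = 1 (diagonal).

R is symmetric with unit diagonal. Assembling:

R = [[1, 0.334],
 [0.334, 1]]


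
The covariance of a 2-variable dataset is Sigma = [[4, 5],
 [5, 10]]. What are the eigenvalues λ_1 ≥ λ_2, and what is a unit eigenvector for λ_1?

Step 1 — characteristic polynomial of 2×2 Sigma:
  det(Sigma - λI) = λ² - trace · λ + det = 0.
  trace = 4 + 10 = 14, det = 4·10 - (5)² = 15.
Step 2 — discriminant:
  Δ = trace² - 4·det = 196 - 60 = 136.
Step 3 — eigenvalues:
  λ = (trace ± √Δ)/2 = (14 ± 11.6619)/2,
  λ_1 = 12.831,  λ_2 = 1.169.

Step 4 — unit eigenvector for λ_1: solve (Sigma - λ_1 I)v = 0. First row:
  (4 - 12.831)·v_x + (5)·v_y = 0, i.e. (-8.831)·v_x + (5)·v_y = 0,
  so v ∝ (b, λ_1 - a) = (5, 8.831) = u.
  ||u|| = √((5)² + (8.831)²) = √(102.9857) ≈ 10.1482,
  v_1 = u/||u|| ≈ (0.4927, 0.8702) (||v_1|| = 1).

λ_1 = 12.831,  λ_2 = 1.169;  v_1 ≈ (0.4927, 0.8702)


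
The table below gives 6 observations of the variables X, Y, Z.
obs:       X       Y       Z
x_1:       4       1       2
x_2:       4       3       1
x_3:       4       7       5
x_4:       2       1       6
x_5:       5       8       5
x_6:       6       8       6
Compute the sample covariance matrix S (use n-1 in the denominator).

Step 1 — column means:
  mean(X) = (4 + 4 + 4 + 2 + 5 + 6) / 6 = 25/6 = 4.1667
  mean(Y) = (1 + 3 + 7 + 1 + 8 + 8) / 6 = 28/6 = 4.6667
  mean(Z) = (2 + 1 + 5 + 6 + 5 + 6) / 6 = 25/6 = 4.1667

Step 2 — sample covariance S[i,j] = (1/(n-1)) · Σ_k (x_{k,i} - mean_i) · (x_{k,j} - mean_j), with n-1 = 5.
  S[X,X] = ((-0.1667)·(-0.1667) + (-0.1667)·(-0.1667) + (-0.1667)·(-0.1667) + (-2.1667)·(-2.1667) + (0.8333)·(0.8333) + (1.8333)·(1.8333)) / 5 = 8.8333/5 = 1.7667
  S[X,Y] = ((-0.1667)·(-3.6667) + (-0.1667)·(-1.6667) + (-0.1667)·(2.3333) + (-2.1667)·(-3.6667) + (0.8333)·(3.3333) + (1.8333)·(3.3333)) / 5 = 17.3333/5 = 3.4667
  S[X,Z] = ((-0.1667)·(-2.1667) + (-0.1667)·(-3.1667) + (-0.1667)·(0.8333) + (-2.1667)·(1.8333) + (0.8333)·(0.8333) + (1.8333)·(1.8333)) / 5 = 0.8333/5 = 0.1667
  S[Y,Y] = ((-3.6667)·(-3.6667) + (-1.6667)·(-1.6667) + (2.3333)·(2.3333) + (-3.6667)·(-3.6667) + (3.3333)·(3.3333) + (3.3333)·(3.3333)) / 5 = 57.3333/5 = 11.4667
  S[Y,Z] = ((-3.6667)·(-2.1667) + (-1.6667)·(-3.1667) + (2.3333)·(0.8333) + (-3.6667)·(1.8333) + (3.3333)·(0.8333) + (3.3333)·(1.8333)) / 5 = 17.3333/5 = 3.4667
  S[Z,Z] = ((-2.1667)·(-2.1667) + (-3.1667)·(-3.1667) + (0.8333)·(0.8333) + (1.8333)·(1.8333) + (0.8333)·(0.8333) + (1.8333)·(1.8333)) / 5 = 22.8333/5 = 4.5667

S is symmetric (S[j,i] = S[i,j]). Assembling:

S = [[1.7667, 3.4667, 0.1667],
 [3.4667, 11.4667, 3.4667],
 [0.1667, 3.4667, 4.5667]]


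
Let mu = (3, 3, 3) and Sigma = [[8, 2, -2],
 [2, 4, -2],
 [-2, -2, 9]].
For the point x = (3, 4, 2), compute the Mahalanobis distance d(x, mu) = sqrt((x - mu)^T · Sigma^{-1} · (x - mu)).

Step 1 — centre the observation: (x - mu) = (0, 1, -1).

Step 2 — invert Sigma (cofactor / det for 3×3, or solve directly):
  Sigma^{-1} = [[0.1455, -0.0636, 0.0182],
 [-0.0636, 0.3091, 0.0545],
 [0.0182, 0.0545, 0.1273]].

Step 3 — form the quadratic (x - mu)^T · Sigma^{-1} · (x - mu):
  Sigma^{-1} · (x - mu) = (-0.0818, 0.2545, -0.0727).
  (x - mu)^T · [Sigma^{-1} · (x - mu)] = (0)·(-0.0818) + (1)·(0.2545) + (-1)·(-0.0727) = 0.3273.

Step 4 — take square root: d = √(0.3273) ≈ 0.5721.

d(x, mu) = √(0.3273) ≈ 0.5721


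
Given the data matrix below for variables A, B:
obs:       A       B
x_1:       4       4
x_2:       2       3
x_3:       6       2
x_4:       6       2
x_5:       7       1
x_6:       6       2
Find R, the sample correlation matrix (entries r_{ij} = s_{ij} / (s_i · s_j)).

Step 1 — column means:
  mean(A) = (4 + 2 + 6 + 6 + 7 + 6) / 6 = 31/6 = 5.1667
  mean(B) = (4 + 3 + 2 + 2 + 1 + 2) / 6 = 14/6 = 2.3333

Step 2 — sample variances and covariances s[i,j] = (1/(n-1)) · Σ_k (x_{k,i} - mean_i) · (x_{k,j} - mean_j), with n-1 = 5:
  s[A,A] = ((-1.1667)·(-1.1667) + (-3.1667)·(-3.1667) + (0.8333)·(0.8333) + (0.8333)·(0.8333) + (1.8333)·(1.8333) + (0.8333)·(0.8333)) / 5 = 16.8333/5 = 3.3667
  s[A,B] = ((-1.1667)·(1.6667) + (-3.1667)·(0.6667) + (0.8333)·(-0.3333) + (0.8333)·(-0.3333) + (1.8333)·(-1.3333) + (0.8333)·(-0.3333)) / 5 = -7.3333/5 = -1.4667
  s[B,B] = ((1.6667)·(1.6667) + (0.6667)·(0.6667) + (-0.3333)·(-0.3333) + (-0.3333)·(-0.3333) + (-1.3333)·(-1.3333) + (-0.3333)·(-0.3333)) / 5 = 5.3333/5 = 1.0667
  Sample standard deviations s_i = √(s[i,i]):
  s(A) = √(3.3667) = 1.8348
  s(B) = √(1.0667) = 1.0328

Step 3 — r_{ij} = s_{ij} / (s_i · s_j):
  r[A,A] = 1 (diagonal).
  r[A,B] = -1.4667 / (1.8348 · 1.0328) = -1.4667 / 1.895 = -0.774
  r[B,B] = 1 (diagonal).

R is symmetric with unit diagonal. Assembling:

R = [[1, -0.774],
 [-0.774, 1]]


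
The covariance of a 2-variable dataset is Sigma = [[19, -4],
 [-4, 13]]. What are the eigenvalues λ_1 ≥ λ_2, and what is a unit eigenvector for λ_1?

Step 1 — characteristic polynomial of 2×2 Sigma:
  det(Sigma - λI) = λ² - trace · λ + det = 0.
  trace = 19 + 13 = 32, det = 19·13 - (-4)² = 231.
Step 2 — discriminant:
  Δ = trace² - 4·det = 1024 - 924 = 100.
Step 3 — eigenvalues:
  λ = (trace ± √Δ)/2 = (32 ± 10)/2,
  λ_1 = 21,  λ_2 = 11.

Step 4 — unit eigenvector for λ_1: solve (Sigma - λ_1 I)v = 0. First row:
  (19 - 21)·v_x + (-4)·v_y = 0, i.e. (-2)·v_x + (-4)·v_y = 0,
  so v ∝ (b, λ_1 - a) = (-4, 2); multiply by -1 so the first entry is positive: u = (4, -2).
  ||u|| = √((4)² + (-2)²) = √(20) ≈ 4.4721,
  v_1 = u/||u|| ≈ (0.8944, -0.4472) (||v_1|| = 1).

λ_1 = 21,  λ_2 = 11;  v_1 ≈ (0.8944, -0.4472)


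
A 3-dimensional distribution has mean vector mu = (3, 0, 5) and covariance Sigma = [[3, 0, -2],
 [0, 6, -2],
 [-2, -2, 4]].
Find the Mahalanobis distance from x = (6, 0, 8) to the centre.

Step 1 — centre the observation: (x - mu) = (3, 0, 3).

Step 2 — invert Sigma (cofactor / det for 3×3, or solve directly):
  Sigma^{-1} = [[0.5556, 0.1111, 0.3333],
 [0.1111, 0.2222, 0.1667],
 [0.3333, 0.1667, 0.5]].

Step 3 — form the quadratic (x - mu)^T · Sigma^{-1} · (x - mu):
  Sigma^{-1} · (x - mu) = (2.6667, 0.8333, 2.5).
  (x - mu)^T · [Sigma^{-1} · (x - mu)] = (3)·(2.6667) + (0)·(0.8333) + (3)·(2.5) = 15.5.

Step 4 — take square root: d = √(15.5) ≈ 3.937.

d(x, mu) = √(15.5) ≈ 3.937


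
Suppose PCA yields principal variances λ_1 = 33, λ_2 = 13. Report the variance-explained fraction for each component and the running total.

Step 1 — total variance = trace(Sigma) = Σ λ_i = 33 + 13 = 46.

Step 2 — fraction explained by component i = λ_i / Σ λ:
  PC1: 33/46 = 0.7174
  PC2: 13/46 = 0.2826

Step 3 — cumulative fraction after k components = (λ_1 + ... + λ_k) / Σ λ:
  k = 1: 33/46 = 0.7174
  k = 2: (33 + 13)/46 = 46/46 = 1

Summary (fraction, with percent):

explained: PC1 0.7174 (71.74%), PC2 0.2826 (28.26%);  cumulative: 0.7174, 1


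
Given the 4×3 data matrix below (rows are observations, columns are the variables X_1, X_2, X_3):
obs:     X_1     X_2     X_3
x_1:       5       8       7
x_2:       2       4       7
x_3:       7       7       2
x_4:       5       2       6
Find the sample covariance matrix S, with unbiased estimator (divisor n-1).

Step 1 — column means:
  mean(X_1) = (5 + 2 + 7 + 5) / 4 = 19/4 = 4.75
  mean(X_2) = (8 + 4 + 7 + 2) / 4 = 21/4 = 5.25
  mean(X_3) = (7 + 7 + 2 + 6) / 4 = 22/4 = 5.5

Step 2 — sample covariance S[i,j] = (1/(n-1)) · Σ_k (x_{k,i} - mean_i) · (x_{k,j} - mean_j), with n-1 = 3.
  S[X_1,X_1] = ((0.25)·(0.25) + (-2.75)·(-2.75) + (2.25)·(2.25) + (0.25)·(0.25)) / 3 = 12.75/3 = 4.25
  S[X_1,X_2] = ((0.25)·(2.75) + (-2.75)·(-1.25) + (2.25)·(1.75) + (0.25)·(-3.25)) / 3 = 7.25/3 = 2.4167
  S[X_1,X_3] = ((0.25)·(1.5) + (-2.75)·(1.5) + (2.25)·(-3.5) + (0.25)·(0.5)) / 3 = -11.5/3 = -3.8333
  S[X_2,X_2] = ((2.75)·(2.75) + (-1.25)·(-1.25) + (1.75)·(1.75) + (-3.25)·(-3.25)) / 3 = 22.75/3 = 7.5833
  S[X_2,X_3] = ((2.75)·(1.5) + (-1.25)·(1.5) + (1.75)·(-3.5) + (-3.25)·(0.5)) / 3 = -5.5/3 = -1.8333
  S[X_3,X_3] = ((1.5)·(1.5) + (1.5)·(1.5) + (-3.5)·(-3.5) + (0.5)·(0.5)) / 3 = 17/3 = 5.6667

S is symmetric (S[j,i] = S[i,j]). Assembling:

S = [[4.25, 2.4167, -3.8333],
 [2.4167, 7.5833, -1.8333],
 [-3.8333, -1.8333, 5.6667]]


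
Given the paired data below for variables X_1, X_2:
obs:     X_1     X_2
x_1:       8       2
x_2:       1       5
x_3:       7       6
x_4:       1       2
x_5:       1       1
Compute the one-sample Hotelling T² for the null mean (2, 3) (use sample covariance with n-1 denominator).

Step 1 — sample mean vector:
  mean(X_1) = (8 + 1 + 7 + 1 + 1) / 5 = 18/5 = 3.6
  mean(X_2) = (2 + 5 + 6 + 2 + 1) / 5 = 16/5 = 3.2
  x̄ = (3.6, 3.2),  deviation x̄ - mu_0 = (3.6, 3.2) - (2, 3) = (1.6, 0.2).

Step 2 — sample covariance matrix, S[i,j] = (1/(n-1)) · Σ_k (x_{k,i} - mean_i) · (x_{k,j} - mean_j), divisor n-1 = 4:
  S[X_1,X_1] = ((4.4)·(4.4) + (-2.6)·(-2.6) + (3.4)·(3.4) + (-2.6)·(-2.6) + (-2.6)·(-2.6)) / 4 = 51.2/4 = 12.8
  S[X_1,X_2] = ((4.4)·(-1.2) + (-2.6)·(1.8) + (3.4)·(2.8) + (-2.6)·(-1.2) + (-2.6)·(-2.2)) / 4 = 8.4/4 = 2.1
  S[X_2,X_2] = ((-1.2)·(-1.2) + (1.8)·(1.8) + (2.8)·(2.8) + (-1.2)·(-1.2) + (-2.2)·(-2.2)) / 4 = 18.8/4 = 4.7
  S = [[12.8, 2.1],
 [2.1, 4.7]].

Step 3 — invert S. det(S) = 12.8·4.7 - (2.1)² = 55.75.
  S^{-1} = (1/det) · [[d, -b], [-b, a]] = [[0.0843, -0.0377],
 [-0.0377, 0.2296]].

Step 4 — quadratic form (x̄ - mu_0)^T · S^{-1} · (x̄ - mu_0):
  S^{-1} · (x̄ - mu_0) = (0.1274, -0.0143),
  (x̄ - mu_0)^T · [...] = (1.6)·(0.1274) + (0.2)·(-0.0143) = 0.2009.

Step 5 — scale by n: T² = 5 · 0.2009 = 1.0045.

T² ≈ 1.0045


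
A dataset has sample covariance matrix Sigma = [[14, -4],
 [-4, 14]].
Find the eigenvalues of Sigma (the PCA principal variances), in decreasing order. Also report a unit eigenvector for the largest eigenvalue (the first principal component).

Step 1 — characteristic polynomial of 2×2 Sigma:
  det(Sigma - λI) = λ² - trace · λ + det = 0.
  trace = 14 + 14 = 28, det = 14·14 - (-4)² = 180.
Step 2 — discriminant:
  Δ = trace² - 4·det = 784 - 720 = 64.
Step 3 — eigenvalues:
  λ = (trace ± √Δ)/2 = (28 ± 8)/2,
  λ_1 = 18,  λ_2 = 10.

Step 4 — unit eigenvector for λ_1: solve (Sigma - λ_1 I)v = 0. First row:
  (14 - 18)·v_x + (-4)·v_y = 0, i.e. (-4)·v_x + (-4)·v_y = 0,
  so v ∝ (b, λ_1 - a) = (-4, 4); multiply by -1 so the first entry is positive: u = (4, -4).
  ||u|| = √((4)² + (-4)²) = √(32) ≈ 5.6569,
  v_1 = u/||u|| ≈ (0.7071, -0.7071) (||v_1|| = 1).

λ_1 = 18,  λ_2 = 10;  v_1 ≈ (0.7071, -0.7071)


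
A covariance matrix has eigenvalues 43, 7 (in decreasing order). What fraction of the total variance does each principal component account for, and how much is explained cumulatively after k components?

Step 1 — total variance = trace(Sigma) = Σ λ_i = 43 + 7 = 50.

Step 2 — fraction explained by component i = λ_i / Σ λ:
  PC1: 43/50 = 0.86
  PC2: 7/50 = 0.14

Step 3 — cumulative fraction after k components = (λ_1 + ... + λ_k) / Σ λ:
  k = 1: 43/50 = 0.86
  k = 2: (43 + 7)/50 = 50/50 = 1

Summary (fraction, with percent):

explained: PC1 0.86 (86%), PC2 0.14 (14%);  cumulative: 0.86, 1


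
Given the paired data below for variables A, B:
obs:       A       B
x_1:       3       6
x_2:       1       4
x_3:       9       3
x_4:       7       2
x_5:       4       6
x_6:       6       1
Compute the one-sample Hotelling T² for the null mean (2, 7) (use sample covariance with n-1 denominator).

Step 1 — sample mean vector:
  mean(A) = (3 + 1 + 9 + 7 + 4 + 6) / 6 = 30/6 = 5
  mean(B) = (6 + 4 + 3 + 2 + 6 + 1) / 6 = 22/6 = 3.6667
  x̄ = (5, 3.6667),  deviation x̄ - mu_0 = (5, 3.6667) - (2, 7) = (3, -3.3333).

Step 2 — sample covariance matrix, S[i,j] = (1/(n-1)) · Σ_k (x_{k,i} - mean_i) · (x_{k,j} - mean_j), divisor n-1 = 5:
  S[A,A] = ((-2)·(-2) + (-4)·(-4) + (4)·(4) + (2)·(2) + (-1)·(-1) + (1)·(1)) / 5 = 42/5 = 8.4
  S[A,B] = ((-2)·(2.3333) + (-4)·(0.3333) + (4)·(-0.6667) + (2)·(-1.6667) + (-1)·(2.3333) + (1)·(-2.6667)) / 5 = -17/5 = -3.4
  S[B,B] = ((2.3333)·(2.3333) + (0.3333)·(0.3333) + (-0.6667)·(-0.6667) + (-1.6667)·(-1.6667) + (2.3333)·(2.3333) + (-2.6667)·(-2.6667)) / 5 = 21.3333/5 = 4.2667
  S = [[8.4, -3.4],
 [-3.4, 4.2667]].

Step 3 — invert S. det(S) = 8.4·4.2667 - (-3.4)² = 24.28.
  S^{-1} = (1/det) · [[d, -b], [-b, a]] = [[0.1757, 0.14],
 [0.14, 0.346]].

Step 4 — quadratic form (x̄ - mu_0)^T · S^{-1} · (x̄ - mu_0):
  S^{-1} · (x̄ - mu_0) = (0.0604, -0.7331),
  (x̄ - mu_0)^T · [...] = (3)·(0.0604) + (-3.3333)·(-0.7331) = 2.6249.

Step 5 — scale by n: T² = 6 · 2.6249 = 15.7496.

T² ≈ 15.7496


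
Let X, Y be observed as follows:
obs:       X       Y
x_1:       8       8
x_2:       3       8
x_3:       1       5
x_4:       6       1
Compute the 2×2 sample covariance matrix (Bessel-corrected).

Step 1 — column means:
  mean(X) = (8 + 3 + 1 + 6) / 4 = 18/4 = 4.5
  mean(Y) = (8 + 8 + 5 + 1) / 4 = 22/4 = 5.5

Step 2 — sample covariance S[i,j] = (1/(n-1)) · Σ_k (x_{k,i} - mean_i) · (x_{k,j} - mean_j), with n-1 = 3.
  S[X,X] = ((3.5)·(3.5) + (-1.5)·(-1.5) + (-3.5)·(-3.5) + (1.5)·(1.5)) / 3 = 29/3 = 9.6667
  S[X,Y] = ((3.5)·(2.5) + (-1.5)·(2.5) + (-3.5)·(-0.5) + (1.5)·(-4.5)) / 3 = 0/3 = 0
  S[Y,Y] = ((2.5)·(2.5) + (2.5)·(2.5) + (-0.5)·(-0.5) + (-4.5)·(-4.5)) / 3 = 33/3 = 11

S is symmetric (S[j,i] = S[i,j]). Assembling:

S = [[9.6667, 0],
 [0, 11]]


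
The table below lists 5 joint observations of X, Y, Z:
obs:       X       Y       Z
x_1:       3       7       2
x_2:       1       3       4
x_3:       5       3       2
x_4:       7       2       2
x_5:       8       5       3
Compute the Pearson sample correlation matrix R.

Step 1 — column means:
  mean(X) = (3 + 1 + 5 + 7 + 8) / 5 = 24/5 = 4.8
  mean(Y) = (7 + 3 + 3 + 2 + 5) / 5 = 20/5 = 4
  mean(Z) = (2 + 4 + 2 + 2 + 3) / 5 = 13/5 = 2.6

Step 2 — sample variances and covariances s[i,j] = (1/(n-1)) · Σ_k (x_{k,i} - mean_i) · (x_{k,j} - mean_j), with n-1 = 4:
  s[X,X] = ((-1.8)·(-1.8) + (-3.8)·(-3.8) + (0.2)·(0.2) + (2.2)·(2.2) + (3.2)·(3.2)) / 4 = 32.8/4 = 8.2
  s[X,Y] = ((-1.8)·(3) + (-3.8)·(-1) + (0.2)·(-1) + (2.2)·(-2) + (3.2)·(1)) / 4 = -3/4 = -0.75
  s[X,Z] = ((-1.8)·(-0.6) + (-3.8)·(1.4) + (0.2)·(-0.6) + (2.2)·(-0.6) + (3.2)·(0.4)) / 4 = -4.4/4 = -1.1
  s[Y,Y] = ((3)·(3) + (-1)·(-1) + (-1)·(-1) + (-2)·(-2) + (1)·(1)) / 4 = 16/4 = 4
  s[Y,Z] = ((3)·(-0.6) + (-1)·(1.4) + (-1)·(-0.6) + (-2)·(-0.6) + (1)·(0.4)) / 4 = -1/4 = -0.25
  s[Z,Z] = ((-0.6)·(-0.6) + (1.4)·(1.4) + (-0.6)·(-0.6) + (-0.6)·(-0.6) + (0.4)·(0.4)) / 4 = 3.2/4 = 0.8
  Sample standard deviations s_i = √(s[i,i]):
  s(X) = √(8.2) = 2.8636
  s(Y) = √(4) = 2
  s(Z) = √(0.8) = 0.8944

Step 3 — r_{ij} = s_{ij} / (s_i · s_j):
  r[X,X] = 1 (diagonal).
  r[X,Y] = -0.75 / (2.8636 · 2) = -0.75 / 5.7271 = -0.131
  r[X,Z] = -1.1 / (2.8636 · 0.8944) = -1.1 / 2.5612 = -0.4295
  r[Y,Y] = 1 (diagonal).
  r[Y,Z] = -0.25 / (2 · 0.8944) = -0.25 / 1.7889 = -0.1398
  r[Z,Z] = 1 (diagonal).

R is symmetric with unit diagonal. Assembling:

R = [[1, -0.131, -0.4295],
 [-0.131, 1, -0.1398],
 [-0.4295, -0.1398, 1]]


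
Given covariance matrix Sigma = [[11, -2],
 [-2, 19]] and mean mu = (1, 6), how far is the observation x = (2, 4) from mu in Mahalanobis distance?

Step 1 — centre the observation: (x - mu) = (1, -2).

Step 2 — invert Sigma. det(Sigma) = 11·19 - (-2)² = 205.
  Sigma^{-1} = (1/det) · [[d, -b], [-b, a]] = [[0.0927, 0.0098],
 [0.0098, 0.0537]].

Step 3 — form the quadratic (x - mu)^T · Sigma^{-1} · (x - mu):
  Sigma^{-1} · (x - mu) = (0.0732, -0.0976).
  (x - mu)^T · [Sigma^{-1} · (x - mu)] = (1)·(0.0732) + (-2)·(-0.0976) = 0.2683.

Step 4 — take square root: d = √(0.2683) ≈ 0.518.

d(x, mu) = √(0.2683) ≈ 0.518


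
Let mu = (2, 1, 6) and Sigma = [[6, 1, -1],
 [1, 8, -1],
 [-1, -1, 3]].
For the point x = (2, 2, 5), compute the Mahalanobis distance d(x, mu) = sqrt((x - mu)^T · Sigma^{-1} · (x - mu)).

Step 1 — centre the observation: (x - mu) = (0, 1, -1).

Step 2 — invert Sigma (cofactor / det for 3×3, or solve directly):
  Sigma^{-1} = [[0.1783, -0.0155, 0.0543],
 [-0.0155, 0.1318, 0.0388],
 [0.0543, 0.0388, 0.3643]].

Step 3 — form the quadratic (x - mu)^T · Sigma^{-1} · (x - mu):
  Sigma^{-1} · (x - mu) = (-0.0698, 0.093, -0.3256).
  (x - mu)^T · [Sigma^{-1} · (x - mu)] = (0)·(-0.0698) + (1)·(0.093) + (-1)·(-0.3256) = 0.4186.

Step 4 — take square root: d = √(0.4186) ≈ 0.647.

d(x, mu) = √(0.4186) ≈ 0.647


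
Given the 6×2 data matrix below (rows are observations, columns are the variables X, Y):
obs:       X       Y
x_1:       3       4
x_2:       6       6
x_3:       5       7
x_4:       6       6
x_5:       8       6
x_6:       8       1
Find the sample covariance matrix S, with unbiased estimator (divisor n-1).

Step 1 — column means:
  mean(X) = (3 + 6 + 5 + 6 + 8 + 8) / 6 = 36/6 = 6
  mean(Y) = (4 + 6 + 7 + 6 + 6 + 1) / 6 = 30/6 = 5

Step 2 — sample covariance S[i,j] = (1/(n-1)) · Σ_k (x_{k,i} - mean_i) · (x_{k,j} - mean_j), with n-1 = 5.
  S[X,X] = ((-3)·(-3) + (0)·(0) + (-1)·(-1) + (0)·(0) + (2)·(2) + (2)·(2)) / 5 = 18/5 = 3.6
  S[X,Y] = ((-3)·(-1) + (0)·(1) + (-1)·(2) + (0)·(1) + (2)·(1) + (2)·(-4)) / 5 = -5/5 = -1
  S[Y,Y] = ((-1)·(-1) + (1)·(1) + (2)·(2) + (1)·(1) + (1)·(1) + (-4)·(-4)) / 5 = 24/5 = 4.8

S is symmetric (S[j,i] = S[i,j]). Assembling:

S = [[3.6, -1],
 [-1, 4.8]]


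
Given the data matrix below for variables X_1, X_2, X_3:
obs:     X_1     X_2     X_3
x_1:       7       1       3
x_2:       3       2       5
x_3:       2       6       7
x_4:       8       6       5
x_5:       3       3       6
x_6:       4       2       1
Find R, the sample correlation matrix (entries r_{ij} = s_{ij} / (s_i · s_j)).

Step 1 — column means:
  mean(X_1) = (7 + 3 + 2 + 8 + 3 + 4) / 6 = 27/6 = 4.5
  mean(X_2) = (1 + 2 + 6 + 6 + 3 + 2) / 6 = 20/6 = 3.3333
  mean(X_3) = (3 + 5 + 7 + 5 + 6 + 1) / 6 = 27/6 = 4.5

Step 2 — sample variances and covariances s[i,j] = (1/(n-1)) · Σ_k (x_{k,i} - mean_i) · (x_{k,j} - mean_j), with n-1 = 5:
  s[X_1,X_1] = ((2.5)·(2.5) + (-1.5)·(-1.5) + (-2.5)·(-2.5) + (3.5)·(3.5) + (-1.5)·(-1.5) + (-0.5)·(-0.5)) / 5 = 29.5/5 = 5.9
  s[X_1,X_2] = ((2.5)·(-2.3333) + (-1.5)·(-1.3333) + (-2.5)·(2.6667) + (3.5)·(2.6667) + (-1.5)·(-0.3333) + (-0.5)·(-1.3333)) / 5 = 0/5 = 0
  s[X_1,X_3] = ((2.5)·(-1.5) + (-1.5)·(0.5) + (-2.5)·(2.5) + (3.5)·(0.5) + (-1.5)·(1.5) + (-0.5)·(-3.5)) / 5 = -9.5/5 = -1.9
  s[X_2,X_2] = ((-2.3333)·(-2.3333) + (-1.3333)·(-1.3333) + (2.6667)·(2.6667) + (2.6667)·(2.6667) + (-0.3333)·(-0.3333) + (-1.3333)·(-1.3333)) / 5 = 23.3333/5 = 4.6667
  s[X_2,X_3] = ((-2.3333)·(-1.5) + (-1.3333)·(0.5) + (2.6667)·(2.5) + (2.6667)·(0.5) + (-0.3333)·(1.5) + (-1.3333)·(-3.5)) / 5 = 15/5 = 3
  s[X_3,X_3] = ((-1.5)·(-1.5) + (0.5)·(0.5) + (2.5)·(2.5) + (0.5)·(0.5) + (1.5)·(1.5) + (-3.5)·(-3.5)) / 5 = 23.5/5 = 4.7
  Sample standard deviations s_i = √(s[i,i]):
  s(X_1) = √(5.9) = 2.429
  s(X_2) = √(4.6667) = 2.1602
  s(X_3) = √(4.7) = 2.1679

Step 3 — r_{ij} = s_{ij} / (s_i · s_j):
  r[X_1,X_1] = 1 (diagonal).
  r[X_1,X_2] = 0 / (2.429 · 2.1602) = 0 / 5.2472 = 0
  r[X_1,X_3] = -1.9 / (2.429 · 2.1679) = -1.9 / 5.2659 = -0.3608
  r[X_2,X_2] = 1 (diagonal).
  r[X_2,X_3] = 3 / (2.1602 · 2.1679) = 3 / 4.6833 = 0.6406
  r[X_3,X_3] = 1 (diagonal).

R is symmetric with unit diagonal. Assembling:

R = [[1, 0, -0.3608],
 [0, 1, 0.6406],
 [-0.3608, 0.6406, 1]]


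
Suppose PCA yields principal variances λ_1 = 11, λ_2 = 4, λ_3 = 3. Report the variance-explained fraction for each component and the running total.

Step 1 — total variance = trace(Sigma) = Σ λ_i = 11 + 4 + 3 = 18.

Step 2 — fraction explained by component i = λ_i / Σ λ:
  PC1: 11/18 = 0.6111
  PC2: 4/18 = 0.2222
  PC3: 3/18 = 0.1667

Step 3 — cumulative fraction after k components = (λ_1 + ... + λ_k) / Σ λ:
  k = 1: 11/18 = 0.6111
  k = 2: (11 + 4)/18 = 15/18 = 0.8333
  k = 3: (11 + 4 + 3)/18 = 18/18 = 1

Summary (fraction, with percent):

explained: PC1 0.6111 (61.11%), PC2 0.2222 (22.22%), PC3 0.1667 (16.67%);  cumulative: 0.6111, 0.8333, 1


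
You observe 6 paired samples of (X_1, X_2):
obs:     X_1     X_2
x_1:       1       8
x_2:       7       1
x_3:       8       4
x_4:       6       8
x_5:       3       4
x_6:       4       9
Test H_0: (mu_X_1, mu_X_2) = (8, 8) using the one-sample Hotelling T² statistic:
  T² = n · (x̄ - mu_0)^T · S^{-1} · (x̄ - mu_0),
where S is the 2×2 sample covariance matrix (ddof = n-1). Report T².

Step 1 — sample mean vector:
  mean(X_1) = (1 + 7 + 8 + 6 + 3 + 4) / 6 = 29/6 = 4.8333
  mean(X_2) = (8 + 1 + 4 + 8 + 4 + 9) / 6 = 34/6 = 5.6667
  x̄ = (4.8333, 5.6667),  deviation x̄ - mu_0 = (4.8333, 5.6667) - (8, 8) = (-3.1667, -2.3333).

Step 2 — sample covariance matrix, S[i,j] = (1/(n-1)) · Σ_k (x_{k,i} - mean_i) · (x_{k,j} - mean_j), divisor n-1 = 5:
  S[X_1,X_1] = ((-3.8333)·(-3.8333) + (2.1667)·(2.1667) + (3.1667)·(3.1667) + (1.1667)·(1.1667) + (-1.8333)·(-1.8333) + (-0.8333)·(-0.8333)) / 5 = 34.8333/5 = 6.9667
  S[X_1,X_2] = ((-3.8333)·(2.3333) + (2.1667)·(-4.6667) + (3.1667)·(-1.6667) + (1.1667)·(2.3333) + (-1.8333)·(-1.6667) + (-0.8333)·(3.3333)) / 5 = -21.3333/5 = -4.2667
  S[X_2,X_2] = ((2.3333)·(2.3333) + (-4.6667)·(-4.6667) + (-1.6667)·(-1.6667) + (2.3333)·(2.3333) + (-1.6667)·(-1.6667) + (3.3333)·(3.3333)) / 5 = 49.3333/5 = 9.8667
  S = [[6.9667, -4.2667],
 [-4.2667, 9.8667]].

Step 3 — invert S. det(S) = 6.9667·9.8667 - (-4.2667)² = 50.5333.
  S^{-1} = (1/det) · [[d, -b], [-b, a]] = [[0.1953, 0.0844],
 [0.0844, 0.1379]].

Step 4 — quadratic form (x̄ - mu_0)^T · S^{-1} · (x̄ - mu_0):
  S^{-1} · (x̄ - mu_0) = (-0.8153, -0.5891),
  (x̄ - mu_0)^T · [...] = (-3.1667)·(-0.8153) + (-2.3333)·(-0.5891) = 3.9562.

Step 5 — scale by n: T² = 6 · 3.9562 = 23.7375.

T² ≈ 23.7375


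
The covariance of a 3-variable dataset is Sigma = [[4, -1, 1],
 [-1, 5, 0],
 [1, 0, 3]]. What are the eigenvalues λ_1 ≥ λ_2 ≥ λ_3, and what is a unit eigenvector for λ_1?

Step 1 — characteristic polynomial p(λ) = det(λI - Sigma) = λ³ - tr·λ² + c_1·λ - det, where tr = trace, c_1 = sum of the principal 2×2 minors, det = det(Sigma):
  tr = 4 + 5 + 3 = 12,
  c_1 = (4·5 - (-1)²) + (4·3 - (1)²) + (5·3 - (0)²) = 19 + 11 + 15 = 45,
  det = 4·(5·3 - (0)²) - (-1)·((-1)·3 - (0)·(1)) + (1)·((-1)·(0) - 5·(1)) = 4·(15) - (-1)·(-3) + (1)·(-5) = 52.
  So p(λ) = λ³ - 12λ² + 45λ - 52.
Step 2 — look for an integer root (rational root theorem: any rational root is an integer divisor of 52). Testing λ = 4:
  p(4) = 64 - 192 + 180 - 52 = 0  ✓
  Dividing out (λ - 4): p(λ) = (λ - 4)(λ² - 8λ + 13).
Step 3 — remaining eigenvalues from the quadratic λ² - 8λ + 13 = 0:
  Δ = 8² - 4·13 = 64 - 52 = 12,  λ = (8 ± √12)/2 = (8 ± 3.4641)/2 ≈ 5.7321 or 2.2679.
  Sorted: λ_1 = 5.7321,  λ_2 = 4,  λ_3 = 2.2679  (check: sum = 12 = tr ✓).

Step 4 — unit eigenvector for λ_1 ≈ 5.7321: v spans the null space of (Sigma - λ_1 I), whose rows are
  r_1 = (-1.7321, -1, 1),  r_2 = (-1, -0.7321, 0),  r_3 = (1, 0, -2.7321).
  v is orthogonal to every row, so take v ∝ r_1 × r_2 = ((-1)·(0) - (1)·(-0.7321), (1)·(-1) - (-1.7321)·(0), (-1.7321)·(-0.7321) - (-1)·(-1)) ≈ (0.7321, -1, 0.2679).
  Let u = (0.7321, -1, 0.2679).
  ||u|| = √((0.7321)² + (-1)² + (0.2679)²) = √(1.6077) ≈ 1.2679,  v_1 = u/||u|| ≈ (0.5774, -0.7887, 0.2113) (||v_1|| = 1).

λ_1 = 5.7321,  λ_2 = 4,  λ_3 = 2.2679;  v_1 ≈ (0.5774, -0.7887, 0.2113)


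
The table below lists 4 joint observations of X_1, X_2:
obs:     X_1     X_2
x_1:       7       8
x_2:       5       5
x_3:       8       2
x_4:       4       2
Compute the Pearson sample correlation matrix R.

Step 1 — column means:
  mean(X_1) = (7 + 5 + 8 + 4) / 4 = 24/4 = 6
  mean(X_2) = (8 + 5 + 2 + 2) / 4 = 17/4 = 4.25

Step 2 — sample variances and covariances s[i,j] = (1/(n-1)) · Σ_k (x_{k,i} - mean_i) · (x_{k,j} - mean_j), with n-1 = 3:
  s[X_1,X_1] = ((1)·(1) + (-1)·(-1) + (2)·(2) + (-2)·(-2)) / 3 = 10/3 = 3.3333
  s[X_1,X_2] = ((1)·(3.75) + (-1)·(0.75) + (2)·(-2.25) + (-2)·(-2.25)) / 3 = 3/3 = 1
  s[X_2,X_2] = ((3.75)·(3.75) + (0.75)·(0.75) + (-2.25)·(-2.25) + (-2.25)·(-2.25)) / 3 = 24.75/3 = 8.25
  Sample standard deviations s_i = √(s[i,i]):
  s(X_1) = √(3.3333) = 1.8257
  s(X_2) = √(8.25) = 2.8723

Step 3 — r_{ij} = s_{ij} / (s_i · s_j):
  r[X_1,X_1] = 1 (diagonal).
  r[X_1,X_2] = 1 / (1.8257 · 2.8723) = 1 / 5.244 = 0.1907
  r[X_2,X_2] = 1 (diagonal).

R is symmetric with unit diagonal. Assembling:

R = [[1, 0.1907],
 [0.1907, 1]]


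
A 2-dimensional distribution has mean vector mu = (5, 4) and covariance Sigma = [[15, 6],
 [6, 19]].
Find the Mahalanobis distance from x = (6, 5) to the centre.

Step 1 — centre the observation: (x - mu) = (1, 1).

Step 2 — invert Sigma. det(Sigma) = 15·19 - (6)² = 249.
  Sigma^{-1} = (1/det) · [[d, -b], [-b, a]] = [[0.0763, -0.0241],
 [-0.0241, 0.0602]].

Step 3 — form the quadratic (x - mu)^T · Sigma^{-1} · (x - mu):
  Sigma^{-1} · (x - mu) = (0.0522, 0.0361).
  (x - mu)^T · [Sigma^{-1} · (x - mu)] = (1)·(0.0522) + (1)·(0.0361) = 0.0884.

Step 4 — take square root: d = √(0.0884) ≈ 0.2972.

d(x, mu) = √(0.0884) ≈ 0.2972
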